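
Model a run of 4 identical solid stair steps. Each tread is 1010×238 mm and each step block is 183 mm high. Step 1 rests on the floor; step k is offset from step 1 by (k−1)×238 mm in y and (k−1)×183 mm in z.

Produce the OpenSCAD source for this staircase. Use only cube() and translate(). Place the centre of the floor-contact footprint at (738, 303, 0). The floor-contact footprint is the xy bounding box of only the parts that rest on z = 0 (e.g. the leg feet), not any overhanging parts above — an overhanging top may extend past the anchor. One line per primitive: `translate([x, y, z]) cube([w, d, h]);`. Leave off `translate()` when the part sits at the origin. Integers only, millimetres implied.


translate([233, 184, 0]) cube([1010, 238, 183]);
translate([233, 422, 183]) cube([1010, 238, 183]);
translate([233, 660, 366]) cube([1010, 238, 183]);
translate([233, 898, 549]) cube([1010, 238, 183]);


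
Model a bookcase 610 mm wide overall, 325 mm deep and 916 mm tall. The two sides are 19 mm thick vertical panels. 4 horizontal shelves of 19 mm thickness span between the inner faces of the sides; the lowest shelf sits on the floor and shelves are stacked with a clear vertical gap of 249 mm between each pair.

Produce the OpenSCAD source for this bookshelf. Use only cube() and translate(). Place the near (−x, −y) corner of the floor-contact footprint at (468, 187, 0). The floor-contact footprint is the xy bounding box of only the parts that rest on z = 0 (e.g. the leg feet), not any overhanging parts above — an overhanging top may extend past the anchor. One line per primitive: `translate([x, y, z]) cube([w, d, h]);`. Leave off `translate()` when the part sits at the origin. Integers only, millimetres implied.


translate([468, 187, 0]) cube([19, 325, 916]);
translate([1059, 187, 0]) cube([19, 325, 916]);
translate([487, 187, 0]) cube([572, 325, 19]);
translate([487, 187, 268]) cube([572, 325, 19]);
translate([487, 187, 536]) cube([572, 325, 19]);
translate([487, 187, 804]) cube([572, 325, 19]);


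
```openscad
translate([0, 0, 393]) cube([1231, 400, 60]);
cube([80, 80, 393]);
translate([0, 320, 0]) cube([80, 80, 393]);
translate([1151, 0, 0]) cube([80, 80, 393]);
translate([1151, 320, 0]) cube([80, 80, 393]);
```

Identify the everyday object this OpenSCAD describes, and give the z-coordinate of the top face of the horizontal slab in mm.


A bench. The seat-top height is 453 mm.

A long slab on four corner posts — a bench. The slab sits at z = 393 with thickness 60, so the top is 393 + 60 = 453 mm.


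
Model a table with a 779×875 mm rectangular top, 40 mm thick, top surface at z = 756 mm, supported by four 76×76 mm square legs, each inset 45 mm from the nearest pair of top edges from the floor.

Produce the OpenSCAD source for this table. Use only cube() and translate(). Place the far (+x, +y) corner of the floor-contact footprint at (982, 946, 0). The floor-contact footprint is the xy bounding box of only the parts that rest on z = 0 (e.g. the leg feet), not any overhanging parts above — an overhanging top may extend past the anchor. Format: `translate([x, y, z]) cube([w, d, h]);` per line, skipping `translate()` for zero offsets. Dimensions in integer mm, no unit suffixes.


translate([248, 116, 716]) cube([779, 875, 40]);
translate([293, 161, 0]) cube([76, 76, 716]);
translate([906, 161, 0]) cube([76, 76, 716]);
translate([293, 870, 0]) cube([76, 76, 716]);
translate([906, 870, 0]) cube([76, 76, 716]);


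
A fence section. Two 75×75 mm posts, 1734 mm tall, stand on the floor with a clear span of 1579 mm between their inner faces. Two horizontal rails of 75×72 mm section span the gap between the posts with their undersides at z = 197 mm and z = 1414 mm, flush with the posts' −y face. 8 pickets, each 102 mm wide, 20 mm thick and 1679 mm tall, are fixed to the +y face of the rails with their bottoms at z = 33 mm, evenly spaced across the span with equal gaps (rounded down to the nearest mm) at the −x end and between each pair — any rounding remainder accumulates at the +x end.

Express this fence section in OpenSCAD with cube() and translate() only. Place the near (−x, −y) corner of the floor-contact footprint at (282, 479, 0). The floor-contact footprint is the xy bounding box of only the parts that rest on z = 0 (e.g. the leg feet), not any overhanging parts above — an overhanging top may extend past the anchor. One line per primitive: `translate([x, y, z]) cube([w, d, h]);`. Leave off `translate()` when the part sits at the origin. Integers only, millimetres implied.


translate([282, 479, 0]) cube([75, 75, 1734]);
translate([1936, 479, 0]) cube([75, 75, 1734]);
translate([357, 479, 197]) cube([1579, 75, 72]);
translate([357, 479, 1414]) cube([1579, 75, 72]);
translate([441, 554, 33]) cube([102, 20, 1679]);
translate([627, 554, 33]) cube([102, 20, 1679]);
translate([813, 554, 33]) cube([102, 20, 1679]);
translate([999, 554, 33]) cube([102, 20, 1679]);
translate([1185, 554, 33]) cube([102, 20, 1679]);
translate([1371, 554, 33]) cube([102, 20, 1679]);
translate([1557, 554, 33]) cube([102, 20, 1679]);
translate([1743, 554, 33]) cube([102, 20, 1679]);


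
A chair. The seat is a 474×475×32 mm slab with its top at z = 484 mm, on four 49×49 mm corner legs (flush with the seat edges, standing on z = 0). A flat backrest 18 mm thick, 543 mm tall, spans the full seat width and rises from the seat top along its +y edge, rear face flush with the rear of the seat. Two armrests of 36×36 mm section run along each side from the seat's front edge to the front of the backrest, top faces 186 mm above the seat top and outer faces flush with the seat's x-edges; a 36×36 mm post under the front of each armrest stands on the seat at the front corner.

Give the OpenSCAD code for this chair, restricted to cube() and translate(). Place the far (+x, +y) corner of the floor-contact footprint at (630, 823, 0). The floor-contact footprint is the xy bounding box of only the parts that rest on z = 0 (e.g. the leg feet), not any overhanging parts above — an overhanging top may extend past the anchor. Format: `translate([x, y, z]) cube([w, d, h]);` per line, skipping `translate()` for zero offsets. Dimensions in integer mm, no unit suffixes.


translate([156, 348, 452]) cube([474, 475, 32]);
translate([156, 348, 0]) cube([49, 49, 452]);
translate([581, 348, 0]) cube([49, 49, 452]);
translate([156, 774, 0]) cube([49, 49, 452]);
translate([581, 774, 0]) cube([49, 49, 452]);
translate([156, 805, 484]) cube([474, 18, 543]);
translate([156, 348, 634]) cube([36, 457, 36]);
translate([594, 348, 634]) cube([36, 457, 36]);
translate([156, 348, 484]) cube([36, 36, 150]);
translate([594, 348, 484]) cube([36, 36, 150]);


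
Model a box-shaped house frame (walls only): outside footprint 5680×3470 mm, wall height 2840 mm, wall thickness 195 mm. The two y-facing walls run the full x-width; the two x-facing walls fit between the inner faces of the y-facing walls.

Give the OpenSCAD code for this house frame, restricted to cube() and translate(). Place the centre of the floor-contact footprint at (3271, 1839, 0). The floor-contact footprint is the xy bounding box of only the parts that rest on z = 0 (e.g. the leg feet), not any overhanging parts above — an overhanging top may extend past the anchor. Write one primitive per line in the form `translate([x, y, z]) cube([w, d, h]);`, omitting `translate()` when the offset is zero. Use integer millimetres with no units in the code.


translate([431, 104, 0]) cube([5680, 195, 2840]);
translate([431, 3379, 0]) cube([5680, 195, 2840]);
translate([431, 299, 0]) cube([195, 3080, 2840]);
translate([5916, 299, 0]) cube([195, 3080, 2840]);


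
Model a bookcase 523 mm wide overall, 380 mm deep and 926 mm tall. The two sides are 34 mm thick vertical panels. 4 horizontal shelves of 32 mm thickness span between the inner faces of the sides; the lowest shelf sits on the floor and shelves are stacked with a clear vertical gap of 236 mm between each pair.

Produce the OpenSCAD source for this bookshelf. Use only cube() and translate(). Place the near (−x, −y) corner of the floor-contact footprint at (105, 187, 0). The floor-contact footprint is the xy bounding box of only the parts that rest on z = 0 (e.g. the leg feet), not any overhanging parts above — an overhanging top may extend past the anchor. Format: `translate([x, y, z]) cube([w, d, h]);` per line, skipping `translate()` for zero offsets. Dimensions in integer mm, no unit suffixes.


translate([105, 187, 0]) cube([34, 380, 926]);
translate([594, 187, 0]) cube([34, 380, 926]);
translate([139, 187, 0]) cube([455, 380, 32]);
translate([139, 187, 268]) cube([455, 380, 32]);
translate([139, 187, 536]) cube([455, 380, 32]);
translate([139, 187, 804]) cube([455, 380, 32]);


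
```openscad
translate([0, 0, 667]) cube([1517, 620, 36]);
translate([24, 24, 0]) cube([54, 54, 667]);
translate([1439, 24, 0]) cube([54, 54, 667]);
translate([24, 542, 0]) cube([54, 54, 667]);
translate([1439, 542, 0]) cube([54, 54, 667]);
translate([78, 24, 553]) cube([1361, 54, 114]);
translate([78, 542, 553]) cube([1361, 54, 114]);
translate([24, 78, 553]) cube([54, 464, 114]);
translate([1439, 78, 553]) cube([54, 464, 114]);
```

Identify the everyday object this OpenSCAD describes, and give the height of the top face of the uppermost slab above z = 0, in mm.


A table. The table height is 703 mm.

A 1517×620×36 slab sits at z = 667 on four 54 mm square posts — a table. The top surface is at 667 + 36 = 703 mm.


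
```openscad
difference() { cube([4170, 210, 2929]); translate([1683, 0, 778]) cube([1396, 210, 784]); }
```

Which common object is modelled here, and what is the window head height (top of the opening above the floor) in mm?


A wall with a window opening. The window head height is 1562 mm.

A wall with a rectangular opening subtracted — a window. Sill at z = 778, opening 784 mm tall, so the head is at 778 + 784 = 1562 mm.


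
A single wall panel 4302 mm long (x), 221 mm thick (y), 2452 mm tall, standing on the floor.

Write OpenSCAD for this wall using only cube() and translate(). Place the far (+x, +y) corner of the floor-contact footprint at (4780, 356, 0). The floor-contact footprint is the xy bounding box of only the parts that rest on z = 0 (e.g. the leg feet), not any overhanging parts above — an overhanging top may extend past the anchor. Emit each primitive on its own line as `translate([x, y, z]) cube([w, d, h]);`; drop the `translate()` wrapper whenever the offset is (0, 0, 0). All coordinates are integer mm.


translate([478, 135, 0]) cube([4302, 221, 2452]);


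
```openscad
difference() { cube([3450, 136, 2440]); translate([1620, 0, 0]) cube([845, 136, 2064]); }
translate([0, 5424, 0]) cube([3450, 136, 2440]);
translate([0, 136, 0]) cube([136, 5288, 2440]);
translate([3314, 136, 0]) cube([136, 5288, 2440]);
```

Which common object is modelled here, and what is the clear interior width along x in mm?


A single room. The interior width is 3178 mm.

Four walls enclosing a rectangle with a door in the front wall — a room. Outside width 3450 minus two 136 mm walls gives 3178 mm.


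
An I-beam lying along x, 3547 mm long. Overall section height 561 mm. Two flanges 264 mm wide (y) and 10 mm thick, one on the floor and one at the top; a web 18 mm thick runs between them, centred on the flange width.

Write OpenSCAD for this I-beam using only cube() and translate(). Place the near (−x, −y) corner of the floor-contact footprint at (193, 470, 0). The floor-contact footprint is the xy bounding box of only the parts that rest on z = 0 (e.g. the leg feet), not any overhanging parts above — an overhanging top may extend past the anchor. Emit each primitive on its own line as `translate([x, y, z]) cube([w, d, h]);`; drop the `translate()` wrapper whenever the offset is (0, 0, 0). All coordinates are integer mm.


translate([193, 470, 0]) cube([3547, 264, 10]);
translate([193, 593, 10]) cube([3547, 18, 541]);
translate([193, 470, 551]) cube([3547, 264, 10]);


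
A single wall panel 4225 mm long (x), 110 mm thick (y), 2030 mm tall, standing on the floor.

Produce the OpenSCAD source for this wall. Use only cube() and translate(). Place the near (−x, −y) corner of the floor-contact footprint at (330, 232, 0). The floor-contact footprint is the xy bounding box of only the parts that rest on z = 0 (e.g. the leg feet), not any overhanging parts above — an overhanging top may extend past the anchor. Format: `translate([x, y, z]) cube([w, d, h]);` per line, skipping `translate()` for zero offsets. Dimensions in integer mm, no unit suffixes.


translate([330, 232, 0]) cube([4225, 110, 2030]);


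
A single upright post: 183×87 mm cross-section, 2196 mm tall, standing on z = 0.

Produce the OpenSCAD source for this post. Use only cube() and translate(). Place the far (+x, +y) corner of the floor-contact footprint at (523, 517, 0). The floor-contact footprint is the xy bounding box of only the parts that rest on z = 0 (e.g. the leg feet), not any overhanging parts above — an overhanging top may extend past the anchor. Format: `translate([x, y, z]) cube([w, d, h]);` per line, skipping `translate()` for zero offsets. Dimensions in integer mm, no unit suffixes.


translate([340, 430, 0]) cube([183, 87, 2196]);


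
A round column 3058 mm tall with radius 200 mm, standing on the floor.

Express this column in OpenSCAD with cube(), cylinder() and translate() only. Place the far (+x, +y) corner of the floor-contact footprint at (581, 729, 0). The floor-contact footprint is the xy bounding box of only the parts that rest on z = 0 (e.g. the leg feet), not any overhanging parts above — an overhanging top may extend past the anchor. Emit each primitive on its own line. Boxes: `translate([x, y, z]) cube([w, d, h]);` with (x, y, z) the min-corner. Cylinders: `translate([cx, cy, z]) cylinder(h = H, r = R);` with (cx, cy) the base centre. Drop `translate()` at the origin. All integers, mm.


translate([381, 529, 0]) cylinder(h = 3058, r = 200);


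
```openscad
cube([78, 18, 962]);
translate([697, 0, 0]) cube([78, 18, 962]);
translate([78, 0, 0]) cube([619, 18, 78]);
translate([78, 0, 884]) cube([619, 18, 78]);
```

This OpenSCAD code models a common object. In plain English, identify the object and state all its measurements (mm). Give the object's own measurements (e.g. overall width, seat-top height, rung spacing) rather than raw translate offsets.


A rectangular picture frame lying in the x–z plane (depth along y). The opening is 619 mm wide (x) by 806 mm tall (z), surrounded by a border 78 mm wide on all four sides. The frame is 18 mm deep and is made of two full-height vertical stiles with two horizontal rails fitted between them.


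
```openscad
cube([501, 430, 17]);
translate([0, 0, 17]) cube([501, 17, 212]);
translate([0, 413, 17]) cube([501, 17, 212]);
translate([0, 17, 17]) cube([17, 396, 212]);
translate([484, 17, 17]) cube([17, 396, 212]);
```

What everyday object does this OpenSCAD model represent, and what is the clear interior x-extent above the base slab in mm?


An open box. The internal width is 467 mm.

A 501×430 base slab with four walls standing on it — an open box. The base is 501 mm wide and the walls are 17 mm thick, so the internal width is 501 − 2 × 17 = 467 mm.


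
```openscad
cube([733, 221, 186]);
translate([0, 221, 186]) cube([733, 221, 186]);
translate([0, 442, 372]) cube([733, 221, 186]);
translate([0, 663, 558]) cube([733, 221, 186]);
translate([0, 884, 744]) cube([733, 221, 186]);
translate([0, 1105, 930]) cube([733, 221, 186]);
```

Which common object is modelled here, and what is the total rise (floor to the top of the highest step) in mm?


A staircase. The total rise is 1116 mm.

6 identical blocks, each offset up and back from the previous — a staircase. Each step is 186 mm tall and there are 6 of them, so the total rise is 6 × 186 = 1116 mm.


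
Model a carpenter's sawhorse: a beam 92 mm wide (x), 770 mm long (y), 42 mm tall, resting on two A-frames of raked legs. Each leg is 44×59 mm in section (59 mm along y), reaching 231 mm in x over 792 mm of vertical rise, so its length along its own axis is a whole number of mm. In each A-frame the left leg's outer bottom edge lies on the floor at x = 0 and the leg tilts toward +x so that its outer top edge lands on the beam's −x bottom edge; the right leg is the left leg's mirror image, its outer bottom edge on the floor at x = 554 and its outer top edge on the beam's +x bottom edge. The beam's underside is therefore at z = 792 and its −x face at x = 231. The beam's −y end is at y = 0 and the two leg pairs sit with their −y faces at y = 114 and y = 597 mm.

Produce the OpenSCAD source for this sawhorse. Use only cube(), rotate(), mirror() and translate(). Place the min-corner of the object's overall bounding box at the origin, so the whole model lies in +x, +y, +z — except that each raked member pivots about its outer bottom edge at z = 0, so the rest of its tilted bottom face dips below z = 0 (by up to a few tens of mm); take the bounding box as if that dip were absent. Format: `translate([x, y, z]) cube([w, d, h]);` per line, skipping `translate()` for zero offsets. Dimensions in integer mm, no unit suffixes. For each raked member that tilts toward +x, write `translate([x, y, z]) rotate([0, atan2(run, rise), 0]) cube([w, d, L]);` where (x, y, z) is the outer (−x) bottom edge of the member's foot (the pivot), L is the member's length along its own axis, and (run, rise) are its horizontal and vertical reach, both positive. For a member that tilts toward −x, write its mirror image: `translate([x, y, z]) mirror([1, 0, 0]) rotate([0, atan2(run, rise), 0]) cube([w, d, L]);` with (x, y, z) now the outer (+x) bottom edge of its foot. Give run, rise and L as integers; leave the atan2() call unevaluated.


translate([231, 0, 792]) cube([92, 770, 42]);
translate([0, 114, 0]) rotate([0, atan2(231, 792), 0]) cube([44, 59, 825]);
translate([554, 114, 0]) mirror([1, 0, 0]) rotate([0, atan2(231, 792), 0]) cube([44, 59, 825]);
translate([0, 597, 0]) rotate([0, atan2(231, 792), 0]) cube([44, 59, 825]);
translate([554, 597, 0]) mirror([1, 0, 0]) rotate([0, atan2(231, 792), 0]) cube([44, 59, 825]);


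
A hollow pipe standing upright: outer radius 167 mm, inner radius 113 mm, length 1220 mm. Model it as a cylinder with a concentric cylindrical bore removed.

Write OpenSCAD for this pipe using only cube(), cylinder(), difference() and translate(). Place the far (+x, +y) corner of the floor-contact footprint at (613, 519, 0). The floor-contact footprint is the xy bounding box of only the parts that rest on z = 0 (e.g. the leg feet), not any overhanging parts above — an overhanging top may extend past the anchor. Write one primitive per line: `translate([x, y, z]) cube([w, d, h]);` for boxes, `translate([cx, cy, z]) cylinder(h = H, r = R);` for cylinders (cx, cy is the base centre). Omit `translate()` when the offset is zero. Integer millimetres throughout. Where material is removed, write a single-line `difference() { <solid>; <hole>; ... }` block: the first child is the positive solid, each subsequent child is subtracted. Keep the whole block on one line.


difference() { translate([446, 352, 0]) cylinder(h = 1220, r = 167); translate([446, 352, 0]) cylinder(h = 1220, r = 113); }


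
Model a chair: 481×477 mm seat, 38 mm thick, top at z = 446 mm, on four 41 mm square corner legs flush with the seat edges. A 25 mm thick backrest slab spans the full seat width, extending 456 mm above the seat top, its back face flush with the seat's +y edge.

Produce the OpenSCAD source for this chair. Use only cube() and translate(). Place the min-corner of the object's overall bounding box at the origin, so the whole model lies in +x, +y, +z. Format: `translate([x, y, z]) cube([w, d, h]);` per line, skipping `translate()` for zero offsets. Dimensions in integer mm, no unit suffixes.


// leg_h = 446 - 38 = 408
translate([0, 0, 408]) cube([481, 477, 38]);
cube([41, 41, 408]);
translate([440, 0, 0]) cube([41, 41, 408]);
translate([0, 436, 0]) cube([41, 41, 408]);
translate([440, 436, 0]) cube([41, 41, 408]);
translate([0, 452, 446]) cube([481, 25, 456]);


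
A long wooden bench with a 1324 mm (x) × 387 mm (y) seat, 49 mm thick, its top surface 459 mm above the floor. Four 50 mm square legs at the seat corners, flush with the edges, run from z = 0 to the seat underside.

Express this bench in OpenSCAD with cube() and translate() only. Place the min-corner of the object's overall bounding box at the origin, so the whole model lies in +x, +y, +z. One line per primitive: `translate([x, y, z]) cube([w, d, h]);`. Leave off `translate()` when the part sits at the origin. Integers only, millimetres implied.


translate([0, 0, 410]) cube([1324, 387, 49]);
cube([50, 50, 410]);
translate([0, 337, 0]) cube([50, 50, 410]);
translate([1274, 0, 0]) cube([50, 50, 410]);
translate([1274, 337, 0]) cube([50, 50, 410]);


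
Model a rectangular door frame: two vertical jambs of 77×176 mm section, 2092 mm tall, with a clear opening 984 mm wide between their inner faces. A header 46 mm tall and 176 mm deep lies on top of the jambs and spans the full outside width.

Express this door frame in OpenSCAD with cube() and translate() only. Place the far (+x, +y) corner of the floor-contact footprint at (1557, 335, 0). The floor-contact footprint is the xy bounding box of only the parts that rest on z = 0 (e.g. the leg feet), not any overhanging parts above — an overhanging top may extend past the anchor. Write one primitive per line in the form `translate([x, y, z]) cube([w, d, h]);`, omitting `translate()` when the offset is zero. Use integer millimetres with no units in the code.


translate([419, 159, 0]) cube([77, 176, 2092]);
translate([1480, 159, 0]) cube([77, 176, 2092]);
translate([419, 159, 2092]) cube([1138, 176, 46]);


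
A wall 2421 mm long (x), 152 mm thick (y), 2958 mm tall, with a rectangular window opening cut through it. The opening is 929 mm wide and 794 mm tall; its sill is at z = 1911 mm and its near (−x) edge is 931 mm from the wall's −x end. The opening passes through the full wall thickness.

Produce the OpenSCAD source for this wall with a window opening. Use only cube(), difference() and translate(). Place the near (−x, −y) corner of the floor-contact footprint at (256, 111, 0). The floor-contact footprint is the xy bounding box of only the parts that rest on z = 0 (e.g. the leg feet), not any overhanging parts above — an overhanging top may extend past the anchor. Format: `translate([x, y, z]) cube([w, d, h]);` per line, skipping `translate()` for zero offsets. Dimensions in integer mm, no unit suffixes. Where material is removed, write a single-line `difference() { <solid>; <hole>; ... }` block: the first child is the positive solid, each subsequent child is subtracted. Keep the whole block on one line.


difference() { translate([256, 111, 0]) cube([2421, 152, 2958]); translate([1187, 111, 1911]) cube([929, 152, 794]); }


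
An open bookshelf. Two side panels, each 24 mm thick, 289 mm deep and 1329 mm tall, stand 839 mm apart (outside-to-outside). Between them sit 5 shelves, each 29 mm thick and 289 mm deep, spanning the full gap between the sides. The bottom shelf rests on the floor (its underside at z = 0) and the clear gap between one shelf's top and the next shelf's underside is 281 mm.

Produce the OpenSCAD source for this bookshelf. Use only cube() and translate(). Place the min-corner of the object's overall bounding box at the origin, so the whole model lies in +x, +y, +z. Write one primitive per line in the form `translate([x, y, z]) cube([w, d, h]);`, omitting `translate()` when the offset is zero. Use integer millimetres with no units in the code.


cube([24, 289, 1329]);
translate([815, 0, 0]) cube([24, 289, 1329]);
translate([24, 0, 0]) cube([791, 289, 29]);
translate([24, 0, 310]) cube([791, 289, 29]);
translate([24, 0, 620]) cube([791, 289, 29]);
translate([24, 0, 930]) cube([791, 289, 29]);
translate([24, 0, 1240]) cube([791, 289, 29]);


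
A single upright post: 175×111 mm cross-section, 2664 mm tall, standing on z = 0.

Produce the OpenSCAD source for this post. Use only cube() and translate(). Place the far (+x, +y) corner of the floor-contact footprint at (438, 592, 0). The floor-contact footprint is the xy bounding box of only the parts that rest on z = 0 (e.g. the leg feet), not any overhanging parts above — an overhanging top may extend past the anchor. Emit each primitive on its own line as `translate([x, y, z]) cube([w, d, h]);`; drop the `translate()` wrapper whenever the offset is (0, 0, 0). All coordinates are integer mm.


translate([263, 481, 0]) cube([175, 111, 2664]);


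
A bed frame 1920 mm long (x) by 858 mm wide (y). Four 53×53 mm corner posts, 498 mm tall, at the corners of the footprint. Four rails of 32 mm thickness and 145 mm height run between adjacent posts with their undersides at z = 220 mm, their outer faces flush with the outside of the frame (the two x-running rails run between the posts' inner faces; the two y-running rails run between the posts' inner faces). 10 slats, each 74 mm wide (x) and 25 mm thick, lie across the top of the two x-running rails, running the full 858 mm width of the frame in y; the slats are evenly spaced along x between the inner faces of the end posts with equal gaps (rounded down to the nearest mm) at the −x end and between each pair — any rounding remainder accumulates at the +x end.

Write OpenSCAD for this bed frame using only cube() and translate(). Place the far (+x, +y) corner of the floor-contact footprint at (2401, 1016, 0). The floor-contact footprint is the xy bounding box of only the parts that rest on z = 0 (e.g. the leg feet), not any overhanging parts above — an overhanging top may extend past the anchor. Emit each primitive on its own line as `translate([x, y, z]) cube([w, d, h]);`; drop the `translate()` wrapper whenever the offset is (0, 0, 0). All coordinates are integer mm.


translate([481, 158, 0]) cube([53, 53, 498]);
translate([481, 963, 0]) cube([53, 53, 498]);
translate([2348, 158, 0]) cube([53, 53, 498]);
translate([2348, 963, 0]) cube([53, 53, 498]);
translate([534, 158, 220]) cube([1814, 32, 145]);
translate([534, 984, 220]) cube([1814, 32, 145]);
translate([481, 211, 220]) cube([32, 752, 145]);
translate([2369, 211, 220]) cube([32, 752, 145]);
translate([631, 158, 365]) cube([74, 858, 25]);
translate([802, 158, 365]) cube([74, 858, 25]);
translate([973, 158, 365]) cube([74, 858, 25]);
translate([1144, 158, 365]) cube([74, 858, 25]);
translate([1315, 158, 365]) cube([74, 858, 25]);
translate([1486, 158, 365]) cube([74, 858, 25]);
translate([1657, 158, 365]) cube([74, 858, 25]);
translate([1828, 158, 365]) cube([74, 858, 25]);
translate([1999, 158, 365]) cube([74, 858, 25]);
translate([2170, 158, 365]) cube([74, 858, 25]);


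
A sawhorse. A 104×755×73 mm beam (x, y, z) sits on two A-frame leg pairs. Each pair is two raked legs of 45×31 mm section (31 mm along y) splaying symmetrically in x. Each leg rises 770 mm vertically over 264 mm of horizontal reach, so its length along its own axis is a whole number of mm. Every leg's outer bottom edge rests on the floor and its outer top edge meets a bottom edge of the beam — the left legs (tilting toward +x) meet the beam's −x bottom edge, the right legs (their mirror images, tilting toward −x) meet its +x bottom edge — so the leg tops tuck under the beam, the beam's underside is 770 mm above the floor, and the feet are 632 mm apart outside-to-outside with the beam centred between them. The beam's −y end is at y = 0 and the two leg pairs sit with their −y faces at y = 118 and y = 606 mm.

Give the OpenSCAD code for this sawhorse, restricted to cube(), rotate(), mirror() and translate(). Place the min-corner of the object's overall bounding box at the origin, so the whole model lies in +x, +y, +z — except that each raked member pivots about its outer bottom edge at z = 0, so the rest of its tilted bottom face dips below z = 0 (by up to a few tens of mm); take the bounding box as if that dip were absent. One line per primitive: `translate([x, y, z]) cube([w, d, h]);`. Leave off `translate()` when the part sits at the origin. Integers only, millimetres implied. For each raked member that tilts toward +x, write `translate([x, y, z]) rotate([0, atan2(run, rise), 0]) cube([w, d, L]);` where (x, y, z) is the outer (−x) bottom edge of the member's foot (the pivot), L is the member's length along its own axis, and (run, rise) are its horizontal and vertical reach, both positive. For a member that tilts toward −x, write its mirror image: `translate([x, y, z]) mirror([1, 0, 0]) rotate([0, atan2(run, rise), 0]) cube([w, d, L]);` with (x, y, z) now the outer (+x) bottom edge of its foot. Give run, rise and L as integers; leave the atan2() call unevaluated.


translate([264, 0, 770]) cube([104, 755, 73]);
translate([0, 118, 0]) rotate([0, atan2(264, 770), 0]) cube([45, 31, 814]);
translate([632, 118, 0]) mirror([1, 0, 0]) rotate([0, atan2(264, 770), 0]) cube([45, 31, 814]);
translate([0, 606, 0]) rotate([0, atan2(264, 770), 0]) cube([45, 31, 814]);
translate([632, 606, 0]) mirror([1, 0, 0]) rotate([0, atan2(264, 770), 0]) cube([45, 31, 814]);


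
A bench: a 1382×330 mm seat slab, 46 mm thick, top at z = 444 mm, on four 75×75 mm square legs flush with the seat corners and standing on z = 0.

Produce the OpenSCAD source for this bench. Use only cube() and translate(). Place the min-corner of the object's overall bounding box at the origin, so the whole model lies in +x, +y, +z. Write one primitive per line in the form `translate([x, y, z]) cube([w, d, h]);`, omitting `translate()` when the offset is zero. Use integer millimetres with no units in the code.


translate([0, 0, 398]) cube([1382, 330, 46]);
cube([75, 75, 398]);
translate([0, 255, 0]) cube([75, 75, 398]);
translate([1307, 0, 0]) cube([75, 75, 398]);
translate([1307, 255, 0]) cube([75, 75, 398]);


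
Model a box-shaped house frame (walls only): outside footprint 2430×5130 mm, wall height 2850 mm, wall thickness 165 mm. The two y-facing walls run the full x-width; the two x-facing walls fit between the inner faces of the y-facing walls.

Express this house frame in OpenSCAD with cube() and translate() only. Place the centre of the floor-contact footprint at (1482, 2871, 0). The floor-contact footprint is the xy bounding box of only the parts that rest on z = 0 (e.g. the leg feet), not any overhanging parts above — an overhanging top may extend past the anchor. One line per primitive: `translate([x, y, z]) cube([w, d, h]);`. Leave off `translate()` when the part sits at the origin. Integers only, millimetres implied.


translate([267, 306, 0]) cube([2430, 165, 2850]);
translate([267, 5271, 0]) cube([2430, 165, 2850]);
translate([267, 471, 0]) cube([165, 4800, 2850]);
translate([2532, 471, 0]) cube([165, 4800, 2850]);


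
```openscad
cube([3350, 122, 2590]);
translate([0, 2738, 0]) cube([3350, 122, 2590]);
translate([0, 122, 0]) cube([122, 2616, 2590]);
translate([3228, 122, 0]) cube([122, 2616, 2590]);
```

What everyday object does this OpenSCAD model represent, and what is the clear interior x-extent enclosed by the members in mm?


A house (or room) frame. The interior width is 3106 mm.

Four 2590 mm walls enclosing a rectangle with no floor or roof — a room or house frame. Outside width is 3350 mm and wall thickness is 122 mm, so the interior width is 3350 − 2 × 122 = 3106 mm.


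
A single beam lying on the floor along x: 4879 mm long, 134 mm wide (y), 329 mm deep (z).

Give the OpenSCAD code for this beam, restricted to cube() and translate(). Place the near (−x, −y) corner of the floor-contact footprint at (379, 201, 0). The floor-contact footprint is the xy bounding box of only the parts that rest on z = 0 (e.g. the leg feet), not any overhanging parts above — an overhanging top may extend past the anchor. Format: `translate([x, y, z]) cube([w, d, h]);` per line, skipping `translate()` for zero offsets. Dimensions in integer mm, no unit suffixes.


translate([379, 201, 0]) cube([4879, 134, 329]);


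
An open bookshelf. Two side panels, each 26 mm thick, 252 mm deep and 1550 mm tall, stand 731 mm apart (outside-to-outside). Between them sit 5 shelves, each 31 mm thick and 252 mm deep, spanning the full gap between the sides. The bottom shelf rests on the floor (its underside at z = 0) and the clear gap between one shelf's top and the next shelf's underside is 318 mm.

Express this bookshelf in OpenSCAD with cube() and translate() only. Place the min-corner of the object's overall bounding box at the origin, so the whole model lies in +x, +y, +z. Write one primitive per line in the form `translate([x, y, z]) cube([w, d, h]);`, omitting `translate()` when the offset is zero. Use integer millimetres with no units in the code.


cube([26, 252, 1550]);
translate([705, 0, 0]) cube([26, 252, 1550]);
translate([26, 0, 0]) cube([679, 252, 31]);
translate([26, 0, 349]) cube([679, 252, 31]);
translate([26, 0, 698]) cube([679, 252, 31]);
translate([26, 0, 1047]) cube([679, 252, 31]);
translate([26, 0, 1396]) cube([679, 252, 31]);


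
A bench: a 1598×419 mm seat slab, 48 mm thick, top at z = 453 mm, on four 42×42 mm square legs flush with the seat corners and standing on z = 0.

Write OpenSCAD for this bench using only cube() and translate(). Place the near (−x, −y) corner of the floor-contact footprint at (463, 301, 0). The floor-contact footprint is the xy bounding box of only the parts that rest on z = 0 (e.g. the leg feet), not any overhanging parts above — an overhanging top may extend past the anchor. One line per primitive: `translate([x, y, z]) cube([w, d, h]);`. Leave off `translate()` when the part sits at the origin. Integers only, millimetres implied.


// leg_h = 453 − 48 = 405
translate([463, 301, 405]) cube([1598, 419, 48]);
translate([463, 301, 0]) cube([42, 42, 405]);
translate([463, 678, 0]) cube([42, 42, 405]);
translate([2019, 301, 0]) cube([42, 42, 405]);
translate([2019, 678, 0]) cube([42, 42, 405]);


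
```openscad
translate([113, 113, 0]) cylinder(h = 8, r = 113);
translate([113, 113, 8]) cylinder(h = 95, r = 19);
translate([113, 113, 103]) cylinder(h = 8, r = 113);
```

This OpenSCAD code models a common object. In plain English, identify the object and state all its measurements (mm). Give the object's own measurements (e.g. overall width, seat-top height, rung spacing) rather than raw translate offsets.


A spool: two coaxial disc flanges of radius 113 mm and thickness 8 mm, joined by a core cylinder of radius 19 mm and height 95 mm. The lower flange rests on z = 0 and the three cylinders share a vertical axis.


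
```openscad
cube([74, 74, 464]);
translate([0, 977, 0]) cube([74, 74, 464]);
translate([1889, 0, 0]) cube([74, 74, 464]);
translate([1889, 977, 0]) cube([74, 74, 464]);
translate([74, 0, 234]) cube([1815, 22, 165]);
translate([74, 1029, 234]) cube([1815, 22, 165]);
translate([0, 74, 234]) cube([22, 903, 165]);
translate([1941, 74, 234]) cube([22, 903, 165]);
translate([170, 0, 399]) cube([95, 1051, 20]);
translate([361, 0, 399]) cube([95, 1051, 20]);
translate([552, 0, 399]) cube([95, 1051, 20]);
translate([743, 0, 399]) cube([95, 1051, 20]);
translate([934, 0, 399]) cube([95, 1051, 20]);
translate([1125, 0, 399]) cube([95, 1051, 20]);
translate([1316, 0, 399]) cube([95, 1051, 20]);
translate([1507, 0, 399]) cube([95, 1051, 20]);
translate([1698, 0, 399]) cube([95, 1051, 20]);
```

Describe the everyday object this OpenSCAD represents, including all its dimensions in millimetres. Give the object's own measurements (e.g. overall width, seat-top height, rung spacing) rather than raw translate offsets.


A bed frame 1963 mm long (x) by 1051 mm wide (y). Four 74×74 mm corner posts, 464 mm tall, at the corners of the footprint. Four rails of 22 mm thickness and 165 mm height run between adjacent posts with their undersides at z = 234 mm, their outer faces flush with the outside of the frame (the two x-running rails run between the posts' inner faces; the two y-running rails run between the posts' inner faces). 9 slats, each 95 mm wide (x) and 20 mm thick, lie across the top of the two x-running rails, running the full 1051 mm width of the frame in y; along x they sit between the end posts with a 96 mm gap after the −x posts and between neighbouring slats and before the +x posts.


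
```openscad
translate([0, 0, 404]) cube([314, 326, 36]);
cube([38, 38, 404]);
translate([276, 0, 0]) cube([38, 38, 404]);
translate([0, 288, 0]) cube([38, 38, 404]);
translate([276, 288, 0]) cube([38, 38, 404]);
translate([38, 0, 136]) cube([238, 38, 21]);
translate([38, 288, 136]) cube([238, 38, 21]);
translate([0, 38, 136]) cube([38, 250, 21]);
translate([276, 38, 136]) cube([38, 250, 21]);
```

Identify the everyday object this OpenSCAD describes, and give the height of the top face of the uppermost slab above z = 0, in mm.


A stool. The seat height is 440 mm.

A 314×326×36 slab at z = 404 on four corner posts — a stool. The seat top is 404 + 36 = 440 mm.


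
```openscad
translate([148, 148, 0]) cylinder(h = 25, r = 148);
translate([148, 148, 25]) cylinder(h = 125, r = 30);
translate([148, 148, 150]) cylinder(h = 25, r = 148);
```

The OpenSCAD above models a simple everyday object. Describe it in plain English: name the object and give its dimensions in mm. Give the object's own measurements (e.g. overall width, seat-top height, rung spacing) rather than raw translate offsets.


A spool: two coaxial disc flanges of radius 148 mm and thickness 25 mm, joined by a core cylinder of radius 30 mm and height 125 mm. The lower flange rests on z = 0 and the three cylinders share a vertical axis.


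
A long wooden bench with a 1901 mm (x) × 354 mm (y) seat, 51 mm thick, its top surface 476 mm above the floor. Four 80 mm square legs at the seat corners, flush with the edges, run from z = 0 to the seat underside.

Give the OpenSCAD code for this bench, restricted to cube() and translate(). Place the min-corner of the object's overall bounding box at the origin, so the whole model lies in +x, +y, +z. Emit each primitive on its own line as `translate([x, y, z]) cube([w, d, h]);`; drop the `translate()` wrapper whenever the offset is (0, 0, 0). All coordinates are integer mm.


translate([0, 0, 425]) cube([1901, 354, 51]);
cube([80, 80, 425]);
translate([0, 274, 0]) cube([80, 80, 425]);
translate([1821, 0, 0]) cube([80, 80, 425]);
translate([1821, 274, 0]) cube([80, 80, 425]);


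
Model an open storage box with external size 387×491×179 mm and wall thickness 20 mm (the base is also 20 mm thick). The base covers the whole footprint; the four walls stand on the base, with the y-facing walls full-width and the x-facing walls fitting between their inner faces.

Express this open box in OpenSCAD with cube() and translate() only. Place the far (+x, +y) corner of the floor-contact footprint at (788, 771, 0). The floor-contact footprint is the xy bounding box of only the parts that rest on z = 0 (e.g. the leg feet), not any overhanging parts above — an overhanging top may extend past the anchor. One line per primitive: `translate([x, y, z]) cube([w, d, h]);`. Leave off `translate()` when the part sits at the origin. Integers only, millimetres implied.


translate([401, 280, 0]) cube([387, 491, 20]);
translate([401, 280, 20]) cube([387, 20, 159]);
translate([401, 751, 20]) cube([387, 20, 159]);
translate([401, 300, 20]) cube([20, 451, 159]);
translate([768, 300, 20]) cube([20, 451, 159]);


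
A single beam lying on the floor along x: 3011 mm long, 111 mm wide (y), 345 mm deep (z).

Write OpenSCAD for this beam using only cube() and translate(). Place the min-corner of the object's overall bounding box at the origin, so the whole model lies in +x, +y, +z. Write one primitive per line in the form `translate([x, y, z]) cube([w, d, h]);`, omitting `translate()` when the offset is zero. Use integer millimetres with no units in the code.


cube([3011, 111, 345]);


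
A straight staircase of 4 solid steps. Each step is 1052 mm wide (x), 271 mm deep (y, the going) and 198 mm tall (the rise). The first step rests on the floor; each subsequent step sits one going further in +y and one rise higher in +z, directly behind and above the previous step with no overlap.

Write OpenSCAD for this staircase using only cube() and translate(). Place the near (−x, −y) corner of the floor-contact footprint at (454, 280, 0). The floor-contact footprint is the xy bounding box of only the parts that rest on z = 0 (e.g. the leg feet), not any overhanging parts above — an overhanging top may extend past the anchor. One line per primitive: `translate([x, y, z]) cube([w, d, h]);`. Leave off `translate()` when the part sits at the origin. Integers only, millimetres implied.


translate([454, 280, 0]) cube([1052, 271, 198]);
translate([454, 551, 198]) cube([1052, 271, 198]);
translate([454, 822, 396]) cube([1052, 271, 198]);
translate([454, 1093, 594]) cube([1052, 271, 198]);
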